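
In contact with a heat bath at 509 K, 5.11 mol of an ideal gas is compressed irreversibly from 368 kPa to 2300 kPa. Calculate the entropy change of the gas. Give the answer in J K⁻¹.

ΔS_gas = -77.9 J/K

Entropy is a state function, so ΔS_gas depends only on the end states.
For an isothermal ideal gas ΔS_gas = nR ln(P₁/P₂) = 5.11 × 8.314 × ln(368/2300) = -77.9 J/K.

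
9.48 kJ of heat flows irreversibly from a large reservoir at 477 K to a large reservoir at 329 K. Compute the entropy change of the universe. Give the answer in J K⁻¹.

ΔS_hot = −Q/T_H = −9480/477 = -19.87 J/K and ΔS_cold = +Q/T_C = 9480/329 = 28.81 J/K.
ΔS_total = -19.87 + 28.81 = 8.94 J/K, positive as the second law requires.

ΔS_total = 8.94 J/K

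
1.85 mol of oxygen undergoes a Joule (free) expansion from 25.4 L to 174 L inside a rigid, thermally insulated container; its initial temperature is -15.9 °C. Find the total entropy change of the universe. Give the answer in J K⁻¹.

No heat is exchanged and no work is done, so the ideal-gas temperature stays constant.
Entropy is a state function; using a reversible isothermal path, ΔS_gas = nR ln(V₂/V₁) = 1.85 × 8.314 × ln(174/25.4) = 29.6 J/K.
The insulated surroundings exchange no heat, so ΔS_surr = 0 and ΔS_universe = ΔS_gas.

ΔS_universe = 29.6 J/K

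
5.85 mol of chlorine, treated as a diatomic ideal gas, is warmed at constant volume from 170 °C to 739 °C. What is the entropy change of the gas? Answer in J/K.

In kelvin: T₁ = 443.15 K, T₂ = 1012.15 K. At constant volume, ΔS = nC_V ln(T₂/T₁) with C_V = 5R/2 = 20.79 J mol⁻¹ K⁻¹.
ΔS = 5.85 × 20.79 × ln(1012.15/443.15) = 100 J/K.

ΔS = 100 J/K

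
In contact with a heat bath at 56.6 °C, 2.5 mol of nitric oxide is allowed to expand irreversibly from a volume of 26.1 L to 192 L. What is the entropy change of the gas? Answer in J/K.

Entropy is a state function, so ΔS_gas depends only on the end states.
For an isothermal ideal gas ΔS_gas = nR ln(V₂/V₁) = 2.5 × 8.314 × ln(192/26.1) = 41.5 J/K.

ΔS_gas = 41.5 J/K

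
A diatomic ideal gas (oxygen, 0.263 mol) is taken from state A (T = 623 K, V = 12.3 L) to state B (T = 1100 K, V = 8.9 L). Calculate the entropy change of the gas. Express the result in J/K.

Entropy is a state function: ΔS = nC_V ln(T₂/T₁) + nR ln(V₂/V₁), with C_V = 5R/2 = 20.79 J mol⁻¹ K⁻¹ for a diatomic ideal gas.
ΔS = 0.263 × [20.79 × ln(1100/623) + 8.314 × ln(8.9/12.3)] = 2.4 J/K.

ΔS = 2.4 J/K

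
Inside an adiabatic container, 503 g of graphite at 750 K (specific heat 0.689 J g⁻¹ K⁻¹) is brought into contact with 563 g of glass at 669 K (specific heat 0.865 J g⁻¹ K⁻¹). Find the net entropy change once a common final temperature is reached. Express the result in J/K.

Energy balance: T_f = (m₁c₁T₁ + m₂c₂T₂)/(m₁c₁ + m₂c₂) = 702.68 K.
ΔS₁ = m₁c₁ ln(T_f/T₁) = 346.567 × ln(702.68/750) = -22.59 J/K.
ΔS₂ = m₂c₂ ln(T_f/T₂) = 486.995 × ln(702.68/669) = 23.92 J/K.
ΔS_total = -22.59 + 23.92 = 1.33 J/K.

ΔS_total = 1.33 J/K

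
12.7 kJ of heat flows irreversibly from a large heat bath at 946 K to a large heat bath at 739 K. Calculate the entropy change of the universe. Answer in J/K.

ΔS_hot = −Q/T_H = −12700/946 = -13.425 J/K and ΔS_cold = +Q/T_C = 12700/739 = 17.185 J/K.
ΔS_total = -13.425 + 17.185 = 3.76 J/K, positive as the second law requires.

ΔS_total = 3.76 J/K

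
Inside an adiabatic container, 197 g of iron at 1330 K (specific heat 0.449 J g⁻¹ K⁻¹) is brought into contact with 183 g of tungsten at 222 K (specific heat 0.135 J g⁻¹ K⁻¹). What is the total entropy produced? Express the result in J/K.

Energy balance: T_f = (m₁c₁T₁ + m₂c₂T₂)/(m₁c₁ + m₂c₂) = 1088.1 K.
ΔS₁ = m₁c₁ ln(T_f/T₁) = 88.453 × ln(1088.1/1330) = -17.76 J/K.
ΔS₂ = m₂c₂ ln(T_f/T₂) = 24.705 × ln(1088.1/222) = 39.27 J/K.
ΔS_total = -17.76 + 39.27 = 21.5 J/K.

ΔS_total = 21.5 J/K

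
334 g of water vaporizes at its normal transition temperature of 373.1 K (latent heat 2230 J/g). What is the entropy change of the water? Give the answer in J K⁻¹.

Heat absorbed by the substance: Q = mL = 334 × 2230 = 744820 J.
At constant T, ΔS = Q_rev/T = 744820 / 373.1 = 2000 J/K.

ΔS = 2000 J/K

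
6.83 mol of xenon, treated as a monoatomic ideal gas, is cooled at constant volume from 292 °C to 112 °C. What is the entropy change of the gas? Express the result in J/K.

In kelvin: T₁ = 565.15 K, T₂ = 385.15 K. At constant volume, ΔS = nC_V ln(T₂/T₁) with C_V = 3R/2 = 12.47 J mol⁻¹ K⁻¹.
ΔS = 6.83 × 12.47 × ln(385.15/565.15) = -32.7 J/K.

ΔS = -32.7 J/K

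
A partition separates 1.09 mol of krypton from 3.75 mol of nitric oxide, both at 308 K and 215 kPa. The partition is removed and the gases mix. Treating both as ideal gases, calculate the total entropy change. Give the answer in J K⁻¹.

ΔS_mix = 21.5 J/K

Mole fractions: x_A = 1.09/4.84 = 0.225, x_B = 0.775.
ΔS_mix = −R(n_A ln x_A + n_B ln x_B) = −8.314 × (1.09 ln 0.225 + 3.75 ln 0.775) = 21.5 J/K.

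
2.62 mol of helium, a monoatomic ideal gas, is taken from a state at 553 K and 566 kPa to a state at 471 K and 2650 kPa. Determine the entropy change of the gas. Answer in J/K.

ΔS = nC_p ln(T₂/T₁) − nR ln(P₂/P₁), with C_p = 5R/2 = 20.79 J mol⁻¹ K⁻¹ for a monoatomic ideal gas.
ΔS = 2.62 × [20.79 × ln(471/553) − 8.314 × ln(2650/566)] = -42.4 J/K.

ΔS = -42.4 J/K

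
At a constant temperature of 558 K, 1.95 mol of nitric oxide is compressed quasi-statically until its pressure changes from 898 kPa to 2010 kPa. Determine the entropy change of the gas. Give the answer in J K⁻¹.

For an isothermal ideal gas ΔS_gas = nR ln(P₁/P₂) = 1.95 × 8.314 × ln(898/2010) = -13.1 J/K.

ΔS_gas = -13.1 J/K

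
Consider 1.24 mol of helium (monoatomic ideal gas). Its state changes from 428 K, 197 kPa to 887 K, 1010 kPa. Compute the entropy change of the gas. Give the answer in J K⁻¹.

ΔS = 1.93 J/K

ΔS = nC_p ln(T₂/T₁) − nR ln(P₂/P₁), with C_p = 5R/2 = 20.79 J mol⁻¹ K⁻¹ for a monoatomic ideal gas.
ΔS = 1.24 × [20.79 × ln(887/428) − 8.314 × ln(1010/197)] = 1.93 J/K.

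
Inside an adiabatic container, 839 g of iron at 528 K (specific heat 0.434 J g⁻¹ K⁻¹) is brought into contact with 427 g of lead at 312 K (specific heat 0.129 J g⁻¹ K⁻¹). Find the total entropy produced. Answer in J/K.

ΔS_total = 5.82 J/K

Energy balance: T_f = (m₁c₁T₁ + m₂c₂T₂)/(m₁c₁ + m₂c₂) = 499.62 K.
ΔS₁ = m₁c₁ ln(T_f/T₁) = 364.126 × ln(499.62/528) = -20.12 J/K.
ΔS₂ = m₂c₂ ln(T_f/T₂) = 55.083 × ln(499.62/312) = 25.94 J/K.
ΔS_total = -20.12 + 25.94 = 5.82 J/K.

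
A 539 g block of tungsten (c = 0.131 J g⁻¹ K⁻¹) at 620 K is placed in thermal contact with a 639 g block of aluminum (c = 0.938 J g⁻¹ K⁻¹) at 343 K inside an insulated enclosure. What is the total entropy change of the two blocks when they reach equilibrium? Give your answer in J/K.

Energy balance: T_f = (m₁c₁T₁ + m₂c₂T₂)/(m₁c₁ + m₂c₂) = 372.19 K.
ΔS₁ = m₁c₁ ln(T_f/T₁) = 70.609 × ln(372.19/620) = -36.03 J/K.
ΔS₂ = m₂c₂ ln(T_f/T₂) = 599.382 × ln(372.19/343) = 48.96 J/K.
ΔS_total = -36.03 + 48.96 = 12.9 J/K.

ΔS_total = 12.9 J/K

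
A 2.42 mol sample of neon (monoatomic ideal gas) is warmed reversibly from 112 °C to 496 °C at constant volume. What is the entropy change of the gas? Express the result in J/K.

In kelvin: T₁ = 385.15 K, T₂ = 769.15 K. At constant volume, ΔS = nC_V ln(T₂/T₁) with C_V = 3R/2 = 12.47 J mol⁻¹ K⁻¹.
ΔS = 2.42 × 12.47 × ln(769.15/385.15) = 20.9 J/K.

ΔS = 20.9 J/K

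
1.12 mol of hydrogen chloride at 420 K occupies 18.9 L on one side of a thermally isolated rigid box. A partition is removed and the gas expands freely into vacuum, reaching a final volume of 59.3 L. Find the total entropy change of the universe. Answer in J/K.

ΔS_universe = 10.6 J/K

No heat is exchanged and no work is done, so the ideal-gas temperature stays constant.
Entropy is a state function; using a reversible isothermal path, ΔS_gas = nR ln(V₂/V₁) = 1.12 × 8.314 × ln(59.3/18.9) = 10.6 J/K.
The insulated surroundings exchange no heat, so ΔS_surr = 0 and ΔS_universe = ΔS_gas.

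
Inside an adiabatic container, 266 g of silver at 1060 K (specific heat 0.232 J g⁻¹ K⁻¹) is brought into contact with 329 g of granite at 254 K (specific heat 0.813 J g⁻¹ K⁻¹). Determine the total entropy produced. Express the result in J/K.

Energy balance: T_f = (m₁c₁T₁ + m₂c₂T₂)/(m₁c₁ + m₂c₂) = 405.1 K.
ΔS₁ = m₁c₁ ln(T_f/T₁) = 61.712 × ln(405.1/1060) = -59.36 J/K.
ΔS₂ = m₂c₂ ln(T_f/T₂) = 267.477 × ln(405.1/254) = 124.9 J/K.
ΔS_total = -59.36 + 124.9 = 65.5 J/K.

ΔS_total = 65.5 J/K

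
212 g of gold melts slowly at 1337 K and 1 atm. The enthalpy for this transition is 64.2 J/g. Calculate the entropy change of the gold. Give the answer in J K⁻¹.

Heat absorbed by the substance: Q = mL = 212 × 64.2 = 13610.4 J.
At constant T, ΔS = Q_rev/T = 13610.4 / 1337 = 10.2 J/K.

ΔS = 10.2 J/K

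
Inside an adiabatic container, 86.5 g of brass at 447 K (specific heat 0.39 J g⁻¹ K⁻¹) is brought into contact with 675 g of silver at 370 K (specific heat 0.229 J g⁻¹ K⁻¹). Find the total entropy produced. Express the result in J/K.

ΔS_total = 0.515 J/K

Energy balance: T_f = (m₁c₁T₁ + m₂c₂T₂)/(m₁c₁ + m₂c₂) = 383.79 K.
ΔS₁ = m₁c₁ ln(T_f/T₁) = 33.735 × ln(383.79/447) = -5.143 J/K.
ΔS₂ = m₂c₂ ln(T_f/T₂) = 154.575 × ln(383.79/370) = 5.658 J/K.
ΔS_total = -5.143 + 5.658 = 0.515 J/K.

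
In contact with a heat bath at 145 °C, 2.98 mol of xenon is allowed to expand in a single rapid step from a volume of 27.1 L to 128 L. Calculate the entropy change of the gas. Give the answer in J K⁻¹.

Entropy is a state function, so ΔS_gas depends only on the end states.
For an isothermal ideal gas ΔS_gas = nR ln(V₂/V₁) = 2.98 × 8.314 × ln(128/27.1) = 38.5 J/K.

ΔS_gas = 38.5 J/K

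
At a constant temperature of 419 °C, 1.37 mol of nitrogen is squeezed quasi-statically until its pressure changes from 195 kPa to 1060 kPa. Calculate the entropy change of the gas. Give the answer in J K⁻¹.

ΔS_gas = -19.3 J/K

For an isothermal ideal gas ΔS_gas = nR ln(P₁/P₂) = 1.37 × 8.314 × ln(195/1060) = -19.3 J/K.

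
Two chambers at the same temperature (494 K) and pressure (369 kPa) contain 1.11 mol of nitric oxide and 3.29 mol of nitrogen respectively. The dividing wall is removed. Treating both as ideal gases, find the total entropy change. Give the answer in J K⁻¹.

ΔS_mix = 20.7 J/K

Mole fractions: x_A = 1.11/4.4 = 0.252, x_B = 0.748.
ΔS_mix = −R(n_A ln x_A + n_B ln x_B) = −8.314 × (1.11 ln 0.252 + 3.29 ln 0.748) = 20.7 J/K.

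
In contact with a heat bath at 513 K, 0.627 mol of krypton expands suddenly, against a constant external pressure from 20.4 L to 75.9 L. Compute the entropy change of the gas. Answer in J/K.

Entropy is a state function, so ΔS_gas depends only on the end states.
For an isothermal ideal gas ΔS_gas = nR ln(V₂/V₁) = 0.627 × 8.314 × ln(75.9/20.4) = 6.85 J/K.

ΔS_gas = 6.85 J/K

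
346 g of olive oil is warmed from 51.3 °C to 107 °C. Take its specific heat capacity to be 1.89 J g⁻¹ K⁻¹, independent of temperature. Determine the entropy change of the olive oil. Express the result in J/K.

In kelvin: T₁ = 324.45 K, T₂ = 380.15 K. ΔS = ∫dQ_rev/T = m c ln(T₂/T₁) = 346 × 1.89 × ln(380.15/324.45) = 104 J/K.

ΔS = 104 J/K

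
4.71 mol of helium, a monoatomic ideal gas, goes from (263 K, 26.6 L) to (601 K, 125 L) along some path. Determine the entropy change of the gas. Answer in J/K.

Entropy is a state function: ΔS = nC_V ln(T₂/T₁) + nR ln(V₂/V₁), with C_V = 3R/2 = 12.47 J mol⁻¹ K⁻¹ for a monoatomic ideal gas.
ΔS = 4.71 × [12.47 × ln(601/263) + 8.314 × ln(125/26.6)] = 109 J/K.

ΔS = 109 J/K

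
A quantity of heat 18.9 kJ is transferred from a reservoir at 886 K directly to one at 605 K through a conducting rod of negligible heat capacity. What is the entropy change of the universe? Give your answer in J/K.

ΔS_hot = −Q/T_H = −18900/886 = -21.33 J/K and ΔS_cold = +Q/T_C = 18900/605 = 31.24 J/K.
ΔS_total = -21.33 + 31.24 = 9.91 J/K, positive as the second law requires.

ΔS_total = 9.91 J/K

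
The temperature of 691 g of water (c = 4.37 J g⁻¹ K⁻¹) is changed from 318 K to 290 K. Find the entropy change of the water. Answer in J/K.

ΔS = -278 J/K

ΔS = ∫dQ_rev/T = m c ln(T₂/T₁) = 691 × 4.37 × ln(290/318) = -278 J/K.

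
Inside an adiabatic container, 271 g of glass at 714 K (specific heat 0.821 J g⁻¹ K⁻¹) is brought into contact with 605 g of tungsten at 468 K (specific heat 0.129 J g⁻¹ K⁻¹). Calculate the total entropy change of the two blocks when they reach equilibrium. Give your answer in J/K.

ΔS_total = 4.8 J/K

Energy balance: T_f = (m₁c₁T₁ + m₂c₂T₂)/(m₁c₁ + m₂c₂) = 650.12 K.
ΔS₁ = m₁c₁ ln(T_f/T₁) = 222.491 × ln(650.12/714) = -20.85 J/K.
ΔS₂ = m₂c₂ ln(T_f/T₂) = 78.045 × ln(650.12/468) = 25.65 J/K.
ΔS_total = -20.85 + 25.65 = 4.8 J/K.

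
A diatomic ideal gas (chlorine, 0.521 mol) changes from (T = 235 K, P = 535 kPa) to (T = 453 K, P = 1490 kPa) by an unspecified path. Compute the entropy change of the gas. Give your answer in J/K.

ΔS = nC_p ln(T₂/T₁) − nR ln(P₂/P₁), with C_p = 7R/2 = 29.1 J mol⁻¹ K⁻¹ for a diatomic ideal gas.
ΔS = 0.521 × [29.1 × ln(453/235) − 8.314 × ln(1490/535)] = 5.51 J/K.

ΔS = 5.51 J/K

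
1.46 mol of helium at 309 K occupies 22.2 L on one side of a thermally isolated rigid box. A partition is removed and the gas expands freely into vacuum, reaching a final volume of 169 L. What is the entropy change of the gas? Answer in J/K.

ΔS_gas = 24.6 J/K

No heat is exchanged and no work is done, so the ideal-gas temperature stays constant.
Entropy is a state function; using a reversible isothermal path, ΔS_gas = nR ln(V₂/V₁) = 1.46 × 8.314 × ln(169/22.2) = 24.6 J/K.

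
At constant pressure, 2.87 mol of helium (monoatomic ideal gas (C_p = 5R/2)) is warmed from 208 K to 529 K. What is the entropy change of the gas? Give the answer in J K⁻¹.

At constant pressure, ΔS = nC_p ln(T₂/T₁) with C_p = 5R/2 = 20.79 J mol⁻¹ K⁻¹.
ΔS = 2.87 × 20.79 × ln(529/208) = 55.7 J/K.

ΔS = 55.7 J/K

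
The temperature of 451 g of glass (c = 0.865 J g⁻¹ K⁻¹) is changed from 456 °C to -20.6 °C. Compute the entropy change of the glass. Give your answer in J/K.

ΔS = -414 J/K

In kelvin: T₁ = 729.15 K, T₂ = 252.55 K. ΔS = ∫dQ_rev/T = m c ln(T₂/T₁) = 451 × 0.865 × ln(252.55/729.15) = -414 J/K.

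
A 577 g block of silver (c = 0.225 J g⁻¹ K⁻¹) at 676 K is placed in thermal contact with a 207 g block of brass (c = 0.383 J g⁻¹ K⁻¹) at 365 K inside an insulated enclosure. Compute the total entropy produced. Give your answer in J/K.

ΔS_total = 8.78 J/K

Energy balance: T_f = (m₁c₁T₁ + m₂c₂T₂)/(m₁c₁ + m₂c₂) = 558.09 K.
ΔS₁ = m₁c₁ ln(T_f/T₁) = 129.825 × ln(558.09/676) = -24.88 J/K.
ΔS₂ = m₂c₂ ln(T_f/T₂) = 79.281 × ln(558.09/365) = 33.66 J/K.
ΔS_total = -24.88 + 33.66 = 8.78 J/K.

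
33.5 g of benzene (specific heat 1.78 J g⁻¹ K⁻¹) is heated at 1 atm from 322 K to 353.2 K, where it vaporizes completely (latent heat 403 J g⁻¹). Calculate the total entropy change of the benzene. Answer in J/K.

ΔS = 43.7 J/K

Warming step: ΔS₁ = m c ln(T_tr/T_i) = 33.5 × 1.78 × ln(353.2/322) = 5.515 J/K.
Phase change: ΔS₂ = +mL/T_tr = 33.5 × 403 / 353.2 = 38.22 J/K.
ΔS_total = (5.515) + (38.22) = 43.7 J/K.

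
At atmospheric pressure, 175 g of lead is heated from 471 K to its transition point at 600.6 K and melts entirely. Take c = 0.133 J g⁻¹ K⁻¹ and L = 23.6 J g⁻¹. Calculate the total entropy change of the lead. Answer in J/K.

ΔS = 12.5 J/K

Warming step: ΔS₁ = m c ln(T_tr/T_i) = 175 × 0.133 × ln(600.6/471) = 5.657 J/K.
Phase change: ΔS₂ = +mL/T_tr = 175 × 23.6 / 600.6 = 6.876 J/K.
ΔS_total = (5.657) + (6.876) = 12.5 J/K.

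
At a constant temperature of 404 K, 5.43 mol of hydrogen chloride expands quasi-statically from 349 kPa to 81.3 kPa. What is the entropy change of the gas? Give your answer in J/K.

For an isothermal ideal gas ΔS_gas = nR ln(P₁/P₂) = 5.43 × 8.314 × ln(349/81.3) = 65.8 J/K.

ΔS_gas = 65.8 J/K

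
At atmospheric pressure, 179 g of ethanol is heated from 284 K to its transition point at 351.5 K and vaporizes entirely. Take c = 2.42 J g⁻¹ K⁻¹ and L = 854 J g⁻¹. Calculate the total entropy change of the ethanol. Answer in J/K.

Warming step: ΔS₁ = m c ln(T_tr/T_i) = 179 × 2.42 × ln(351.5/284) = 92.37 J/K.
Phase change: ΔS₂ = +mL/T_tr = 179 × 854 / 351.5 = 434.9 J/K.
ΔS_total = (92.37) + (434.9) = 527 J/K.

ΔS = 527 J/K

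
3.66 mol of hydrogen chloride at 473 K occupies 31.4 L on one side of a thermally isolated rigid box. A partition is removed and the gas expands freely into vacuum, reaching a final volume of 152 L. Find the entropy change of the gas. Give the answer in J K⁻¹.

ΔS_gas = 48 J/K

No heat is exchanged and no work is done, so the ideal-gas temperature stays constant.
Entropy is a state function; using a reversible isothermal path, ΔS_gas = nR ln(V₂/V₁) = 3.66 × 8.314 × ln(152/31.4) = 48 J/K.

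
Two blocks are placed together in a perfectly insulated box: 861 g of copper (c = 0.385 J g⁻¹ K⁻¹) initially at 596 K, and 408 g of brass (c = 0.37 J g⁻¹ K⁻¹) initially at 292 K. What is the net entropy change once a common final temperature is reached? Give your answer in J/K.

Energy balance: T_f = (m₁c₁T₁ + m₂c₂T₂)/(m₁c₁ + m₂c₂) = 500.88 K.
ΔS₁ = m₁c₁ ln(T_f/T₁) = 331.485 × ln(500.88/596) = -57.64 J/K.
ΔS₂ = m₂c₂ ln(T_f/T₂) = 150.96 × ln(500.88/292) = 81.46 J/K.
ΔS_total = -57.64 + 81.46 = 23.8 J/K.

ΔS_total = 23.8 J/K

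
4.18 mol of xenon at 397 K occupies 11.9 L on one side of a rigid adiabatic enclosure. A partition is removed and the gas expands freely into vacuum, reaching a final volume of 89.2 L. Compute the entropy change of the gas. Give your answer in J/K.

No heat is exchanged and no work is done, so the ideal-gas temperature stays constant.
Entropy is a state function; using a reversible isothermal path, ΔS_gas = nR ln(V₂/V₁) = 4.18 × 8.314 × ln(89.2/11.9) = 70 J/K.

ΔS_gas = 70 J/K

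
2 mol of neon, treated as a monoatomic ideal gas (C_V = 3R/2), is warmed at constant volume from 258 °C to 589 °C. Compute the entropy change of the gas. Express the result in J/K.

In kelvin: T₁ = 531.15 K, T₂ = 862.15 K. At constant volume, ΔS = nC_V ln(T₂/T₁) with C_V = 3R/2 = 12.47 J mol⁻¹ K⁻¹.
ΔS = 2 × 12.47 × ln(862.15/531.15) = 12.1 J/K.

ΔS = 12.1 J/K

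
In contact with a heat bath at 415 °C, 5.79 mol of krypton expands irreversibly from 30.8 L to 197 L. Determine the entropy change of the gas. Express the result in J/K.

ΔS_gas = 89.3 J/K

Entropy is a state function, so ΔS_gas depends only on the end states.
For an isothermal ideal gas ΔS_gas = nR ln(V₂/V₁) = 5.79 × 8.314 × ln(197/30.8) = 89.3 J/K.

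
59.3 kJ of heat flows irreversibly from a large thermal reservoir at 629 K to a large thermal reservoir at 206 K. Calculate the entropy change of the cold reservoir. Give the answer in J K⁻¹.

ΔS_cold = 288 J/K

The cold reservoir gains heat Q, so ΔS_cold = +Q/T_C = 59300/206 = 288 J/K.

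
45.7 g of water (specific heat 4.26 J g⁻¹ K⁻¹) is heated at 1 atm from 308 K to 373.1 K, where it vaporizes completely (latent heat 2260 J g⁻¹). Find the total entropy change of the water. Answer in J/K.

Warming step: ΔS₁ = m c ln(T_tr/T_i) = 45.7 × 4.26 × ln(373.1/308) = 37.33 J/K.
Phase change: ΔS₂ = +mL/T_tr = 45.7 × 2260 / 373.1 = 276.8 J/K.
ΔS_total = (37.33) + (276.8) = 314 J/K.

ΔS = 314 J/K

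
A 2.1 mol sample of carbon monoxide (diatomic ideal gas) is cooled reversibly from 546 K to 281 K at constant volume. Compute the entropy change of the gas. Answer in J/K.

ΔS = -29 J/K

At constant volume, ΔS = nC_V ln(T₂/T₁) with C_V = 5R/2 = 20.79 J mol⁻¹ K⁻¹.
ΔS = 2.1 × 20.79 × ln(281/546) = -29 J/K.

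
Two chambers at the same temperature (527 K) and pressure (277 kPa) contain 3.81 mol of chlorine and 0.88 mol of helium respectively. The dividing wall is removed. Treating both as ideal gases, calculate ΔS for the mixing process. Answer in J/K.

Mole fractions: x_A = 3.81/4.69 = 0.812, x_B = 0.188.
ΔS_mix = −R(n_A ln x_A + n_B ln x_B) = −8.314 × (3.81 ln 0.812 + 0.88 ln 0.188) = 18.8 J/K.

ΔS_mix = 18.8 J/K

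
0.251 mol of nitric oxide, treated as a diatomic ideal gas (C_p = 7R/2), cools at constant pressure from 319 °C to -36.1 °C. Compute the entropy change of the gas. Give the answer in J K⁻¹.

In kelvin: T₁ = 592.15 K, T₂ = 237.05 K. At constant pressure, ΔS = nC_p ln(T₂/T₁) with C_p = 7R/2 = 29.1 J mol⁻¹ K⁻¹.
ΔS = 0.251 × 29.1 × ln(237.05/592.15) = -6.69 J/K.

ΔS = -6.69 J/K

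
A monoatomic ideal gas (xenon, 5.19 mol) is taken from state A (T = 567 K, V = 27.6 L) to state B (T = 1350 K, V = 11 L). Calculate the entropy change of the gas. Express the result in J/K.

Entropy is a state function: ΔS = nC_V ln(T₂/T₁) + nR ln(V₂/V₁), with C_V = 3R/2 = 12.47 J mol⁻¹ K⁻¹ for a monoatomic ideal gas.
ΔS = 5.19 × [12.47 × ln(1350/567) + 8.314 × ln(11/27.6)] = 16.5 J/K.

ΔS = 16.5 J/K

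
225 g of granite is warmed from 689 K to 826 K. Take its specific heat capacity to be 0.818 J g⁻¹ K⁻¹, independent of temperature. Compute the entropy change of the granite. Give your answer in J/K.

ΔS = ∫dQ_rev/T = m c ln(T₂/T₁) = 225 × 0.818 × ln(826/689) = 33.4 J/K.

ΔS = 33.4 J/K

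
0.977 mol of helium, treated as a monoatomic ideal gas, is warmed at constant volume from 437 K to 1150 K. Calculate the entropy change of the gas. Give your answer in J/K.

ΔS = 11.8 J/K

At constant volume, ΔS = nC_V ln(T₂/T₁) with C_V = 3R/2 = 12.47 J mol⁻¹ K⁻¹.
ΔS = 0.977 × 12.47 × ln(1150/437) = 11.8 J/K.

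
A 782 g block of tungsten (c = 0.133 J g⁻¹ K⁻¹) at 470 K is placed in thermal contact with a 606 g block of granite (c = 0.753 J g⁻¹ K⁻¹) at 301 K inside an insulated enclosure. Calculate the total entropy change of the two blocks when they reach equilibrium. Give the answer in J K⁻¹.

Energy balance: T_f = (m₁c₁T₁ + m₂c₂T₂)/(m₁c₁ + m₂c₂) = 332.37 K.
ΔS₁ = m₁c₁ ln(T_f/T₁) = 104.006 × ln(332.37/470) = -36.04 J/K.
ΔS₂ = m₂c₂ ln(T_f/T₂) = 456.318 × ln(332.37/301) = 45.24 J/K.
ΔS_total = -36.04 + 45.24 = 9.2 J/K.

ΔS_total = 9.2 J/K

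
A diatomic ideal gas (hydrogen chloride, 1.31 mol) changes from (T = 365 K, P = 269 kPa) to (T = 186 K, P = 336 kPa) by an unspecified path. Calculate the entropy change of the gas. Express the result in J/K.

ΔS = -28.1 J/K

ΔS = nC_p ln(T₂/T₁) − nR ln(P₂/P₁), with C_p = 7R/2 = 29.1 J mol⁻¹ K⁻¹ for a diatomic ideal gas.
ΔS = 1.31 × [29.1 × ln(186/365) − 8.314 × ln(336/269)] = -28.1 J/K.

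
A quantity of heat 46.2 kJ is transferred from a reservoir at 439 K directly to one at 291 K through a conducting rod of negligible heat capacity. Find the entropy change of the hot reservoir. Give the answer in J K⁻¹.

ΔS_hot = -105 J/K

The hot reservoir loses heat Q, so ΔS_hot = −Q/T_H = −46200/439 = -105 J/K.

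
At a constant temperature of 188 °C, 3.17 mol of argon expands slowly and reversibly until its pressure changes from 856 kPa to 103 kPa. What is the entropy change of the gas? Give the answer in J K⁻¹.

ΔS_gas = 55.8 J/K

For an isothermal ideal gas ΔS_gas = nR ln(P₁/P₂) = 3.17 × 8.314 × ln(856/103) = 55.8 J/K.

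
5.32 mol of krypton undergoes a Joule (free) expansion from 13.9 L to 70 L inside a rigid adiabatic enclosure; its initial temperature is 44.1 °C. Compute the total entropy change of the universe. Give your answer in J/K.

For an ideal gas in free expansion Q = 0 and W = 0, so T is unchanged.
Entropy is a state function; using a reversible isothermal path, ΔS_gas = nR ln(V₂/V₁) = 5.32 × 8.314 × ln(70/13.9) = 71.5 J/K.
The insulated surroundings exchange no heat, so ΔS_surr = 0 and ΔS_universe = ΔS_gas.

ΔS_universe = 71.5 J/K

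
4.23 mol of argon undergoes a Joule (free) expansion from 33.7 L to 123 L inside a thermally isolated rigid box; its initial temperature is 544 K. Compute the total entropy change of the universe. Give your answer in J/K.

No heat is exchanged and no work is done, so the ideal-gas temperature stays constant.
Entropy is a state function; using a reversible isothermal path, ΔS_gas = nR ln(V₂/V₁) = 4.23 × 8.314 × ln(123/33.7) = 45.5 J/K.
The insulated surroundings exchange no heat, so ΔS_surr = 0 and ΔS_universe = ΔS_gas.

ΔS_universe = 45.5 J/K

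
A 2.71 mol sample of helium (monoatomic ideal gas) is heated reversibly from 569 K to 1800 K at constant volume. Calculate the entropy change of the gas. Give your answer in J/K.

At constant volume, ΔS = nC_V ln(T₂/T₁) with C_V = 3R/2 = 12.47 J mol⁻¹ K⁻¹.
ΔS = 2.71 × 12.47 × ln(1800/569) = 38.9 J/K.

ΔS = 38.9 J/K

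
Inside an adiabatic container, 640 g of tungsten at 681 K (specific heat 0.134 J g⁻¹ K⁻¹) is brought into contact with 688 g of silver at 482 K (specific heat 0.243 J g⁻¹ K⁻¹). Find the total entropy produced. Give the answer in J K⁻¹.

ΔS_total = 3.5 J/K

Energy balance: T_f = (m₁c₁T₁ + m₂c₂T₂)/(m₁c₁ + m₂c₂) = 549.47 K.
ΔS₁ = m₁c₁ ln(T_f/T₁) = 85.76 × ln(549.47/681) = -18.4 J/K.
ΔS₂ = m₂c₂ ln(T_f/T₂) = 167.184 × ln(549.47/482) = 21.9 J/K.
ΔS_total = -18.4 + 21.9 = 3.5 J/K.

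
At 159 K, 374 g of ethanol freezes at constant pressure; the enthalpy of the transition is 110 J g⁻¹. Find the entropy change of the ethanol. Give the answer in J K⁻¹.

Heat released by the substance: Q = −mL = −374 × 110 = −41140 J.
At constant T, ΔS = Q_rev/T = −41140 / 159 = -259 J/K.

ΔS = -259 J/K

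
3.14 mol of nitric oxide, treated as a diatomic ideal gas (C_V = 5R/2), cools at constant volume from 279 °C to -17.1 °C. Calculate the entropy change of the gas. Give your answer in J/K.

In kelvin: T₁ = 552.15 K, T₂ = 256.05 K. At constant volume, ΔS = nC_V ln(T₂/T₁) with C_V = 5R/2 = 20.79 J mol⁻¹ K⁻¹.
ΔS = 3.14 × 20.79 × ln(256.05/552.15) = -50.2 J/K.

ΔS = -50.2 J/K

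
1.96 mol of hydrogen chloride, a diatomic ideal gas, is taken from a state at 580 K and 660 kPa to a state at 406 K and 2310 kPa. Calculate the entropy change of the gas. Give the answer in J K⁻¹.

ΔS = nC_p ln(T₂/T₁) − nR ln(P₂/P₁), with C_p = 7R/2 = 29.1 J mol⁻¹ K⁻¹ for a diatomic ideal gas.
ΔS = 1.96 × [29.1 × ln(406/580) − 8.314 × ln(2310/660)] = -40.8 J/K.

ΔS = -40.8 J/K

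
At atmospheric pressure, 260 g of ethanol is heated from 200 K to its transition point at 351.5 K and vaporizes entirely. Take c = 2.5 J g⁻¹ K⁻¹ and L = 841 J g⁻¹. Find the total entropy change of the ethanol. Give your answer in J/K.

ΔS = 989 J/K

Warming step: ΔS₁ = m c ln(T_tr/T_i) = 260 × 2.5 × ln(351.5/200) = 366.5 J/K.
Phase change: ΔS₂ = +mL/T_tr = 260 × 841 / 351.5 = 622.1 J/K.
ΔS_total = (366.5) + (622.1) = 989 J/K.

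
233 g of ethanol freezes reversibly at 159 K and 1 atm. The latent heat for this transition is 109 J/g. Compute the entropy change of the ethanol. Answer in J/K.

ΔS = -160 J/K

Heat released by the substance: Q = −mL = −233 × 109 = −25397 J.
At constant T, ΔS = Q_rev/T = −25397 / 159 = -160 J/K.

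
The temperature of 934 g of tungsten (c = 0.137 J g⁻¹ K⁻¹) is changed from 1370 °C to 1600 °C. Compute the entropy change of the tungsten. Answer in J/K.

In kelvin: T₁ = 1643.15 K, T₂ = 1873.15 K. ΔS = ∫dQ_rev/T = m c ln(T₂/T₁) = 934 × 0.137 × ln(1873.15/1643.15) = 16.8 J/K.

ΔS = 16.8 J/K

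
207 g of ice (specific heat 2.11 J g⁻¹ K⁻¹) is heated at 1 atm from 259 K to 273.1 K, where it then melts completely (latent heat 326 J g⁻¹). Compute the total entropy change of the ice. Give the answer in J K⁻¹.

ΔS = 270 J/K

Warming step: ΔS₁ = m c ln(T_tr/T_i) = 207 × 2.11 × ln(273.1/259) = 23.15 J/K.
Phase change: ΔS₂ = +mL/T_tr = 207 × 326 / 273.1 = 247.1 J/K.
ΔS_total = (23.15) + (247.1) = 270 J/K.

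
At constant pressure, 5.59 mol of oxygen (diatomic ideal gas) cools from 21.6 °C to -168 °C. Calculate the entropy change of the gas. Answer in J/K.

ΔS = -168 J/K

In kelvin: T₁ = 294.75 K, T₂ = 105.15 K. At constant pressure, ΔS = nC_p ln(T₂/T₁) with C_p = 7R/2 = 29.1 J mol⁻¹ K⁻¹.
ΔS = 5.59 × 29.1 × ln(105.15/294.75) = -168 J/K.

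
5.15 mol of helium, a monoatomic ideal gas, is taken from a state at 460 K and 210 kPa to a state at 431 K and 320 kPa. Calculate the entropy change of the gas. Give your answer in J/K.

ΔS = -25 J/K

ΔS = nC_p ln(T₂/T₁) − nR ln(P₂/P₁), with C_p = 5R/2 = 20.79 J mol⁻¹ K⁻¹ for a monoatomic ideal gas.
ΔS = 5.15 × [20.79 × ln(431/460) − 8.314 × ln(320/210)] = -25 J/K.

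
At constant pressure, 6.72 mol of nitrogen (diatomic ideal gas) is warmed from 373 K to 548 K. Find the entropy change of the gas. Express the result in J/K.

At constant pressure, ΔS = nC_p ln(T₂/T₁) with C_p = 7R/2 = 29.1 J mol⁻¹ K⁻¹.
ΔS = 6.72 × 29.1 × ln(548/373) = 75.2 J/K.

ΔS = 75.2 J/K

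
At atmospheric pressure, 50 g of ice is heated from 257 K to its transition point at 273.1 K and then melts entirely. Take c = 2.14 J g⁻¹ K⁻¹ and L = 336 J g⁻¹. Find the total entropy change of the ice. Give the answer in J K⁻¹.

Warming step: ΔS₁ = m c ln(T_tr/T_i) = 50 × 2.14 × ln(273.1/257) = 6.502 J/K.
Phase change: ΔS₂ = +mL/T_tr = 50 × 336 / 273.1 = 61.52 J/K.
ΔS_total = (6.502) + (61.52) = 68 J/K.

ΔS = 68 J/K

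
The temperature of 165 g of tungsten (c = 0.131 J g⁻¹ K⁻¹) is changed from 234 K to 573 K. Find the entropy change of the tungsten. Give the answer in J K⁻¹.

ΔS = ∫dQ_rev/T = m c ln(T₂/T₁) = 165 × 0.131 × ln(573/234) = 19.4 J/K.

ΔS = 19.4 J/K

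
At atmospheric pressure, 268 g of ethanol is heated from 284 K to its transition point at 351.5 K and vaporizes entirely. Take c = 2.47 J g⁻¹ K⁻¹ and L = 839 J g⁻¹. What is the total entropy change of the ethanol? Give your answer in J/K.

ΔS = 781 J/K

Warming step: ΔS₁ = m c ln(T_tr/T_i) = 268 × 2.47 × ln(351.5/284) = 141.2 J/K.
Phase change: ΔS₂ = +mL/T_tr = 268 × 839 / 351.5 = 639.7 J/K.
ΔS_total = (141.2) + (639.7) = 781 J/K.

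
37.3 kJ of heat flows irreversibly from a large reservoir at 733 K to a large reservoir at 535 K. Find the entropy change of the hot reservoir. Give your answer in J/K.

ΔS_hot = -50.9 J/K

The hot reservoir loses heat Q, so ΔS_hot = −Q/T_H = −37300/733 = -50.9 J/K.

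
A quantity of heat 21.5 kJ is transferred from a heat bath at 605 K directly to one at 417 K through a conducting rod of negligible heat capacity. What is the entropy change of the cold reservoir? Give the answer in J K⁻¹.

The cold reservoir gains heat Q, so ΔS_cold = +Q/T_C = 21500/417 = 51.6 J/K.

ΔS_cold = 51.6 J/K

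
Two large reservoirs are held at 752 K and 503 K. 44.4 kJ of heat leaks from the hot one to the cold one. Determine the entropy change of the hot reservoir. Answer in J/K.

The hot reservoir loses heat Q, so ΔS_hot = −Q/T_H = −44400/752 = -59 J/K.

ΔS_hot = -59 J/K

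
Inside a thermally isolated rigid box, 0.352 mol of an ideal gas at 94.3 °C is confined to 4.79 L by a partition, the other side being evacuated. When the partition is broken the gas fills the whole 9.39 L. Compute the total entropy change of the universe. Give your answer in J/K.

For an ideal gas in free expansion Q = 0 and W = 0, so T is unchanged.
Entropy is a state function; using a reversible isothermal path, ΔS_gas = nR ln(V₂/V₁) = 0.352 × 8.314 × ln(9.39/4.79) = 1.97 J/K.
The insulated surroundings exchange no heat, so ΔS_surr = 0 and ΔS_universe = ΔS_gas.

ΔS_universe = 1.97 J/K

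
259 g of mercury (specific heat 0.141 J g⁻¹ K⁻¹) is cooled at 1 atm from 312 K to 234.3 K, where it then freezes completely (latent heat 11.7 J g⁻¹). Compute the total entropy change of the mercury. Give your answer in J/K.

ΔS = -23.4 J/K

Cooling step: ΔS₁ = m c ln(T_tr/T_i) = 259 × 0.141 × ln(234.3/312) = -10.46 J/K.
Phase change: ΔS₂ = −mL/T_tr = −259 × 11.7 / 234.3 = -12.93 J/K.
ΔS_total = (-10.46) + (-12.93) = -23.4 J/K.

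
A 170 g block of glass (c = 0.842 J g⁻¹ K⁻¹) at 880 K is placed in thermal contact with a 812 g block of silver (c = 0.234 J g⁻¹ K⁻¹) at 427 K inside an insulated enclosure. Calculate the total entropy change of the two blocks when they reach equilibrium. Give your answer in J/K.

Energy balance: T_f = (m₁c₁T₁ + m₂c₂T₂)/(m₁c₁ + m₂c₂) = 621.64 K.
ΔS₁ = m₁c₁ ln(T_f/T₁) = 143.14 × ln(621.64/880) = -49.75 J/K.
ΔS₂ = m₂c₂ ln(T_f/T₂) = 190.008 × ln(621.64/427) = 71.36 J/K.
ΔS_total = -49.75 + 71.36 = 21.6 J/K.

ΔS_total = 21.6 J/K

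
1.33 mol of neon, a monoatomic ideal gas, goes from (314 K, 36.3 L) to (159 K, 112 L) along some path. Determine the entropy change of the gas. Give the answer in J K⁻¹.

ΔS = 1.17 J/K

Entropy is a state function: ΔS = nC_V ln(T₂/T₁) + nR ln(V₂/V₁), with C_V = 3R/2 = 12.47 J mol⁻¹ K⁻¹ for a monoatomic ideal gas.
ΔS = 1.33 × [12.47 × ln(159/314) + 8.314 × ln(112/36.3)] = 1.17 J/K.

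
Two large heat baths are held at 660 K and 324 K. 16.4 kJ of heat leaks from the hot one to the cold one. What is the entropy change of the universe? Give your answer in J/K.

ΔS_total = 25.8 J/K

ΔS_hot = −Q/T_H = −16400/660 = -24.85 J/K and ΔS_cold = +Q/T_C = 16400/324 = 50.62 J/K.
ΔS_total = -24.85 + 50.62 = 25.8 J/K, positive as the second law requires.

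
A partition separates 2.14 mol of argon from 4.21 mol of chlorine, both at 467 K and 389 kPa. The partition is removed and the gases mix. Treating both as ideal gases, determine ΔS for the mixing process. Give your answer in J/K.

Mole fractions: x_A = 2.14/6.35 = 0.337, x_B = 0.663.
ΔS_mix = −R(n_A ln x_A + n_B ln x_B) = −8.314 × (2.14 ln 0.337 + 4.21 ln 0.663) = 33.7 J/K.

ΔS_mix = 33.7 J/K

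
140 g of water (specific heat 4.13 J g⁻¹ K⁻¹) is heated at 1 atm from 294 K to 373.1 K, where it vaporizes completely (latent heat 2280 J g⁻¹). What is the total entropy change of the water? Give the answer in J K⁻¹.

ΔS = 993 J/K

Warming step: ΔS₁ = m c ln(T_tr/T_i) = 140 × 4.13 × ln(373.1/294) = 137.8 J/K.
Phase change: ΔS₂ = +mL/T_tr = 140 × 2280 / 373.1 = 855.5 J/K.
ΔS_total = (137.8) + (855.5) = 993 J/K.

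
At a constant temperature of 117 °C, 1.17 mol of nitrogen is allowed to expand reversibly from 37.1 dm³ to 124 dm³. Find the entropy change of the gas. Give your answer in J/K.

For an isothermal ideal gas ΔS_gas = nR ln(V₂/V₁) = 1.17 × 8.314 × ln(124/37.1) = 11.7 J/K.

ΔS_gas = 11.7 J/K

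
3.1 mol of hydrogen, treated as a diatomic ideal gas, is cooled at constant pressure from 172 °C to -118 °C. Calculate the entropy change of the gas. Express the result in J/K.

ΔS = -95.1 J/K

In kelvin: T₁ = 445.15 K, T₂ = 155.15 K. At constant pressure, ΔS = nC_p ln(T₂/T₁) with C_p = 7R/2 = 29.1 J mol⁻¹ K⁻¹.
ΔS = 3.1 × 29.1 × ln(155.15/445.15) = -95.1 J/K.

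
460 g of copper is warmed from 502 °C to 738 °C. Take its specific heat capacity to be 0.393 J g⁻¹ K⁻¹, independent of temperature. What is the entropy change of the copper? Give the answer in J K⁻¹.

In kelvin: T₁ = 775.15 K, T₂ = 1011.15 K. ΔS = ∫dQ_rev/T = m c ln(T₂/T₁) = 460 × 0.393 × ln(1011.15/775.15) = 48 J/K.

ΔS = 48 J/K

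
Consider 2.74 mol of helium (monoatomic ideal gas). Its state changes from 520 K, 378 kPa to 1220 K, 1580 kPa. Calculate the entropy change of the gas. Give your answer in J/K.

ΔS = nC_p ln(T₂/T₁) − nR ln(P₂/P₁), with C_p = 5R/2 = 20.79 J mol⁻¹ K⁻¹ for a monoatomic ideal gas.
ΔS = 2.74 × [20.79 × ln(1220/520) − 8.314 × ln(1580/378)] = 16 J/K.

ΔS = 16 J/K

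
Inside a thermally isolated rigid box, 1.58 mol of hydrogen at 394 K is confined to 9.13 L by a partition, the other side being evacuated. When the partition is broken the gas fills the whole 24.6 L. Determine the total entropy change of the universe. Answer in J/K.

ΔS_universe = 13 J/K

For an ideal gas in free expansion Q = 0 and W = 0, so T is unchanged.
Entropy is a state function; using a reversible isothermal path, ΔS_gas = nR ln(V₂/V₁) = 1.58 × 8.314 × ln(24.6/9.13) = 13 J/K.
The insulated surroundings exchange no heat, so ΔS_surr = 0 and ΔS_universe = ΔS_gas.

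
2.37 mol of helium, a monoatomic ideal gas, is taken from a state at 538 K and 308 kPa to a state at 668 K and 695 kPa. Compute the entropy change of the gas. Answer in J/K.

ΔS = -5.37 J/K

ΔS = nC_p ln(T₂/T₁) − nR ln(P₂/P₁), with C_p = 5R/2 = 20.79 J mol⁻¹ K⁻¹ for a monoatomic ideal gas.
ΔS = 2.37 × [20.79 × ln(668/538) − 8.314 × ln(695/308)] = -5.37 J/K.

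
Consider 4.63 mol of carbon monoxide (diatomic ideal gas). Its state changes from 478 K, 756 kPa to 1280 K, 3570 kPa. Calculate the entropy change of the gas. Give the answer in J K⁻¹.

ΔS = nC_p ln(T₂/T₁) − nR ln(P₂/P₁), with C_p = 7R/2 = 29.1 J mol⁻¹ K⁻¹ for a diatomic ideal gas.
ΔS = 4.63 × [29.1 × ln(1280/478) − 8.314 × ln(3570/756)] = 73 J/K.

ΔS = 73 J/K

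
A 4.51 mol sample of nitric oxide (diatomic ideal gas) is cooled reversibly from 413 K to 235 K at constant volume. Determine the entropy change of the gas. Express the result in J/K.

At constant volume, ΔS = nC_V ln(T₂/T₁) with C_V = 5R/2 = 20.79 J mol⁻¹ K⁻¹.
ΔS = 4.51 × 20.79 × ln(235/413) = -52.9 J/K.

ΔS = -52.9 J/K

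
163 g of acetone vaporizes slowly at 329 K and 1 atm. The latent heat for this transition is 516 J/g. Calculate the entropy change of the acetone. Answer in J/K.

Heat absorbed by the substance: Q = mL = 163 × 516 = 84108 J.
At constant T, ΔS = Q_rev/T = 84108 / 329 = 256 J/K.

ΔS = 256 J/K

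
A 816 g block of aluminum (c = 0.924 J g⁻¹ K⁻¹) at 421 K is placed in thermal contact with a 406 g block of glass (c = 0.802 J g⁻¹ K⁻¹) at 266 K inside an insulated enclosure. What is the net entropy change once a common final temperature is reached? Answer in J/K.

ΔS_total = 22.4 J/K

Energy balance: T_f = (m₁c₁T₁ + m₂c₂T₂)/(m₁c₁ + m₂c₂) = 374.25 K.
ΔS₁ = m₁c₁ ln(T_f/T₁) = 753.984 × ln(374.25/421) = -88.748 J/K.
ΔS₂ = m₂c₂ ln(T_f/T₂) = 325.612 × ln(374.25/266) = 111.17 J/K.
ΔS_total = -88.748 + 111.17 = 22.4 J/K.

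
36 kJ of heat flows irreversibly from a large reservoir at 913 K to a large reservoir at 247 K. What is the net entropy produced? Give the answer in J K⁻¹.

ΔS_hot = −Q/T_H = −36000/913 = -39.43 J/K and ΔS_cold = +Q/T_C = 36000/247 = 145.7 J/K.
ΔS_total = -39.43 + 145.7 = 106 J/K, positive as the second law requires.

ΔS_total = 106 J/K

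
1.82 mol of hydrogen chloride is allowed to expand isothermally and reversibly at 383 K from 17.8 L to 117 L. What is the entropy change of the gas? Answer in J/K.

For an isothermal ideal gas ΔS_gas = nR ln(V₂/V₁) = 1.82 × 8.314 × ln(117/17.8) = 28.5 J/K.

ΔS_gas = 28.5 J/K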